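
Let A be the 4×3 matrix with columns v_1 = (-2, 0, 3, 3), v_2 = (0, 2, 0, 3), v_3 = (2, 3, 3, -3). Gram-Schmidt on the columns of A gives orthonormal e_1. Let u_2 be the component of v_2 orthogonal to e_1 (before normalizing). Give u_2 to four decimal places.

v_1 = (-2, 0, 3, 3); ‖v_1‖ = 4.6904, so e_1 = (-0.4264, 0.0000, 0.6396, 0.6396).
e_1·v_2 = (-0.4264)·0 + 0.0000·2 + 0.6396·0 + 0.6396·3 = 1.9188.
u_2 = v_2 − 1.9188·e_1 = (0.8182, 2.0000, -1.2273, 1.7727).

u_2 = (0.8182, 2.0000, -1.2273, 1.7727)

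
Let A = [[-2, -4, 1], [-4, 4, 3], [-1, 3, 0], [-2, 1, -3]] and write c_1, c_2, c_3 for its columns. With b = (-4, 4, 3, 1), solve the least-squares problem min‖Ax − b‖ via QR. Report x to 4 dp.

c_1 = (-2, -4, -1, -2); ‖c_1‖ = 5.0000, so e_1 = (-0.4000, -0.8000, -0.2000, -0.4000).
e_1·c_2 = (-0.4000)·(-4) + (-0.8000)·4 + (-0.2000)·3 + (-0.4000)·1 = -2.6000.
u_2 = c_2 + 2.6000·e_1 = (-5.0400, 1.9200, 2.4800, -0.0400).
‖u_2‖ = 5.9363, so e_2 = (-0.8490, 0.3234, 0.4178, -0.0067).
e_1·c_3 = (-0.4000)·1 + (-0.8000)·3 + (-0.2000)·0 + (-0.4000)·(-3) = -1.6000; e_2·c_3 = (-0.8490)·1 + 0.3234·3 + 0.4178·0 + (-0.0067)·(-3) = 0.1415.
u_3 = c_3 + 1.6000·e_1 − 0.1415·e_2 = (0.4801, 1.6742, -0.3791, -3.6390).
‖u_3‖ = 4.0522, so e_3 = (0.1185, 0.4132, -0.0936, -0.8981).
Qᵀb = (-2.6000, 5.9363, 0.0000).
Back-substitute: x_3 = 0.0000/4.0522 = 0.0000.
x_2 = (5.9363 − 0.1415·0.0000)/5.9363 = 1.0000.
x_1 = (-2.6000 + 2.6000·1.0000 + 1.6000·0.0000)/5.0000 = 0.0000.

x = (0.0000, 1.0000, 0.0000)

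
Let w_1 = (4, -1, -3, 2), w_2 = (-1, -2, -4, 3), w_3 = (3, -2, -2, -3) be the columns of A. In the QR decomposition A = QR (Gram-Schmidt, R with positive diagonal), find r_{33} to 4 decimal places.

r_{33} = 4.1073

w_1 = (4, -1, -3, 2); ‖w_1‖ = 5.4772, so q_1 = (0.7303, -0.1826, -0.5477, 0.3651).
q_1·w_2 = 0.7303·(-1) + (-0.1826)·(-2) + (-0.5477)·(-4) + 0.3651·3 = 2.9212.
u_2 = w_2 − 2.9212·q_1 = (-3.1333, -1.4667, -2.4000, 1.9333).
‖u_2‖ = 4.6332, so q_2 = (-0.6763, -0.3166, -0.5180, 0.4173).
q_1·w_3 = 0.7303·3 + (-0.1826)·(-2) + (-0.5477)·(-2) + 0.3651·(-3) = 2.5560; q_2·w_3 = (-0.6763)·3 + (-0.3166)·(-2) + (-0.5180)·(-2) + 0.4173·(-3) = -1.6116.
u_3 = w_3 − 2.5560·q_1 + 1.6116·q_2 = (0.0435, -2.0435, -1.4348, -3.2609).
r_{33} = ‖u_3‖ = 4.1073.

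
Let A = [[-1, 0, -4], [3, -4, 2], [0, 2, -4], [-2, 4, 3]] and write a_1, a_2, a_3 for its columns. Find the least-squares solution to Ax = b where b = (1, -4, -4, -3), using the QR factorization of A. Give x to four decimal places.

a_1 = (-1, 3, 0, -2); ‖a_1‖ = 3.7417, so e_1 = (-0.2673, 0.8018, 0.0000, -0.5345).
e_1·a_2 = (-0.2673)·0 + 0.8018·(-4) + 0.0000·2 + (-0.5345)·4 = -5.3452.
u_2 = a_2 + 5.3452·e_1 = (-1.4286, 0.2857, 2.0000, 1.1429).
‖u_2‖ = 2.7255, so e_2 = (-0.5241, 0.1048, 0.7338, 0.4193).
e_1·a_3 = (-0.2673)·(-4) + 0.8018·2 + 0.0000·(-4) + (-0.5345)·3 = 1.0690; e_2·a_3 = (-0.5241)·(-4) + 0.1048·2 + 0.7338·(-4) + 0.4193·3 = 0.6290.
u_3 = a_3 − 1.0690·e_1 − 0.6290·e_2 = (-3.3846, 1.0769, -4.4615, 3.3077).
‖u_3‖ = 6.5925, so e_3 = (-0.5134, 0.1634, -0.6768, 0.5017).
Qᵀb = (-1.8708, -5.1366, 0.0350).
Back-substitute: x_3 = 0.0350/6.5925 = 0.0053.
x_2 = (-5.1366 − 0.6290·0.0053)/2.7255 = -1.8858.
x_1 = (-1.8708 + 5.3452·(-1.8858) − 1.0690·0.0053)/3.7417 = -3.1956.

x = (-3.1956, -1.8858, 0.0053)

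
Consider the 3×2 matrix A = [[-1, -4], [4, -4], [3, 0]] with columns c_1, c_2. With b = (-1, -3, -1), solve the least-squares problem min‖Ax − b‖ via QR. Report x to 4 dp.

x = (-0.3721, 0.3605)

c_1 = (-1, 4, 3); ‖c_1‖ = 5.0990, so q_1 = (-0.1961, 0.7845, 0.5883).
q_1·c_2 = (-0.1961)·(-4) + 0.7845·(-4) + 0.5883·0 = -2.3534.
u_2 = c_2 + 2.3534·q_1 = (-4.4615, -2.1538, 1.3846).
‖u_2‖ = 5.1441, so q_2 = (-0.8673, -0.4187, 0.2692).
Qᵀb = (-2.7456, 1.8543).
Back-substitute: x_2 = 1.8543/5.1441 = 0.3605.
x_1 = (-2.7456 + 2.3534·0.3605)/5.0990 = -0.3721.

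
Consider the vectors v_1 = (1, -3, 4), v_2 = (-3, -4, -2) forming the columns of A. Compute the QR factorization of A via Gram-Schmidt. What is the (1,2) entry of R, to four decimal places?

v_1 = (1, -3, 4); ‖v_1‖ = 5.0990, so e_1 = (0.1961, -0.5883, 0.7845).
r_{12} = e_1·v_2 = 0.1961.

r_{12} = 0.1961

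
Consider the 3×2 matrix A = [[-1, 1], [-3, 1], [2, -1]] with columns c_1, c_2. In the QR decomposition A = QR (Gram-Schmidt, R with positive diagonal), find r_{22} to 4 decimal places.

c_1 = (-1, -3, 2); ‖c_1‖ = 3.7417, so e_1 = (-0.2673, -0.8018, 0.5345).
e_1·c_2 = (-0.2673)·1 + (-0.8018)·1 + 0.5345·(-1) = -1.6036.
u_2 = c_2 + 1.6036·e_1 = (0.5714, -0.2857, -0.1429).
r_{22} = ‖u_2‖ = 0.6547.

r_{22} = 0.6547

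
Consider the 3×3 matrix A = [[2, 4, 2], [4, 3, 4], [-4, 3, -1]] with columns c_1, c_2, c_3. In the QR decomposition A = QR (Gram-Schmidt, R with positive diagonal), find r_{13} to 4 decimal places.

r_{13} = 4.0000

c_1 = (2, 4, -4); ‖c_1‖ = 6.0000, so e_1 = (0.3333, 0.6667, -0.6667).
r_{13} = e_1·c_3 = 4.0000.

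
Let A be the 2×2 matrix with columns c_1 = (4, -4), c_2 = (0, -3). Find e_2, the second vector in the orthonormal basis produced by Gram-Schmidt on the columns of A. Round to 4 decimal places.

e_2 = (-0.7071, -0.7071)

e_1 = c_1/‖c_1‖ = (4, -4)/5.6569 = (0.7071, -0.7071).
r_{12} = e_1·c_2 = 2.1213.
u_2 = c_2 − 2.1213·e_1 = (-1.5000, -1.5000).
‖u_2‖ = 2.1213, so e_2 = (-0.7071, -0.7071).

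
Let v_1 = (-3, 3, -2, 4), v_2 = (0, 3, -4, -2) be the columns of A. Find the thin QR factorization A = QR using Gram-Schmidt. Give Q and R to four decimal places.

Q = [[-0.4867, 0.1371], [0.4867, 0.4417], [-0.3244, -0.6803], [0.6489, -0.5686]], R = [[6.1644, 1.4600], [0.0000, 5.1835]]

e_1 = v_1/‖v_1‖ = (-3, 3, -2, 4)/6.1644 = (-0.4867, 0.4867, -0.3244, 0.6489).
r_{12} = e_1·v_2 = 1.4600.
u_2 = v_2 − 1.4600·e_1 = (0.7105, 2.2895, -3.5263, -2.9474).
‖u_2‖ = 5.1835, so e_2 = (0.1371, 0.4417, -0.6803, -0.5686).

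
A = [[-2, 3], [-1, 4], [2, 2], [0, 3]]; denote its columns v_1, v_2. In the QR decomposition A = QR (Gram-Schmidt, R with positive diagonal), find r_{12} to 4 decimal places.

v_1 = (-2, -1, 2, 0); ‖v_1‖ = 3.0000, so q_1 = (-0.6667, -0.3333, 0.6667, 0.0000).
r_{12} = q_1·v_2 = -2.0000.

r_{12} = -2.0000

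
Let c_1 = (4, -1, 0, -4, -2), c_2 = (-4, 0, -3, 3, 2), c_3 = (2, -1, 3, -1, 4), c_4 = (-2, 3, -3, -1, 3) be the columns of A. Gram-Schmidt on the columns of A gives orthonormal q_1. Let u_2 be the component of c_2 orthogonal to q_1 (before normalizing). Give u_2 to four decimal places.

u_2 = (-0.5405, -0.8649, -3.0000, -0.4595, 0.2703)

q_1 = c_1/‖c_1‖ = (4, -1, 0, -4, -2)/6.0828 = (0.6576, -0.1644, 0.0000, -0.6576, -0.3288).
r_{12} = q_1·c_2 = -5.2608.
u_2 = c_2 + 5.2608·q_1 = (-0.5405, -0.8649, -3.0000, -0.4595, 0.2703).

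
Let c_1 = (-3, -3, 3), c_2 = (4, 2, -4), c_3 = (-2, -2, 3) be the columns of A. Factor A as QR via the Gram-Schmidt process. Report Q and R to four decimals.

c_1 = (-3, -3, 3); ‖c_1‖ = 5.1962, so e_1 = (-0.5774, -0.5774, 0.5774).
e_1·c_2 = (-0.5774)·4 + (-0.5774)·2 + 0.5774·(-4) = -5.7735.
u_2 = c_2 + 5.7735·e_1 = (0.6667, -1.3333, -0.6667).
‖u_2‖ = 1.6330, so e_2 = (0.4082, -0.8165, -0.4082).
e_1·c_3 = (-0.5774)·(-2) + (-0.5774)·(-2) + 0.5774·3 = 4.0415; e_2·c_3 = 0.4082·(-2) + (-0.8165)·(-2) + (-0.4082)·3 = -0.4082.
u_3 = c_3 − 4.0415·e_1 + 0.4082·e_2 = (0.5000, 0.0000, 0.5000).
‖u_3‖ = 0.7071, so e_3 = (0.7071, 0.0000, 0.7071).

Q = [[-0.5774, 0.4082, 0.7071], [-0.5774, -0.8165, 0.0000], [0.5774, -0.4082, 0.7071]], R = [[5.1962, -5.7735, 4.0415], [0.0000, 1.6330, -0.4082], [0.0000, 0.0000, 0.7071]]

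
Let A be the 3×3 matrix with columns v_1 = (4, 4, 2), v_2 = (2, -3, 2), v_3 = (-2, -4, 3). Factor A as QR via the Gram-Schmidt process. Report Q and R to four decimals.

Q = [[0.6667, 0.4851, -0.5659], [0.6667, -0.7276, 0.1617], [0.3333, 0.4851, 0.8085]], R = [[6.0000, 0.0000, -3.0000], [0.0000, 4.1231, 3.3955], [0.0000, 0.0000, 2.9104]]

v_1 = (4, 4, 2); ‖v_1‖ = 6.0000, so e_1 = (0.6667, 0.6667, 0.3333).
e_1·v_2 = 0.6667·2 + 0.6667·(-3) + 0.3333·2 = 0.0000.
u_2 = v_2 + 0.0000·e_1 = (2.0000, -3.0000, 2.0000).
‖u_2‖ = 4.1231, so e_2 = (0.4851, -0.7276, 0.4851).
e_1·v_3 = 0.6667·(-2) + 0.6667·(-4) + 0.3333·3 = -3.0000; e_2·v_3 = 0.4851·(-2) + (-0.7276)·(-4) + 0.4851·3 = 3.3955.
u_3 = v_3 + 3.0000·e_1 − 3.3955·e_2 = (-1.6471, 0.4706, 2.3529).
‖u_3‖ = 2.9104, so e_3 = (-0.5659, 0.1617, 0.8085).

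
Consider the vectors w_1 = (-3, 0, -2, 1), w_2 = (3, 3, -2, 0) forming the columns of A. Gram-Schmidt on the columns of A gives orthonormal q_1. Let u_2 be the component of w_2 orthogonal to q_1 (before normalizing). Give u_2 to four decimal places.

w_1 = (-3, 0, -2, 1); ‖w_1‖ = 3.7417, so q_1 = (-0.8018, 0.0000, -0.5345, 0.2673).
q_1·w_2 = (-0.8018)·3 + 0.0000·3 + (-0.5345)·(-2) + 0.2673·0 = -1.3363.
u_2 = w_2 + 1.3363·q_1 = (1.9286, 3.0000, -2.7143, 0.3571).

u_2 = (1.9286, 3.0000, -2.7143, 0.3571)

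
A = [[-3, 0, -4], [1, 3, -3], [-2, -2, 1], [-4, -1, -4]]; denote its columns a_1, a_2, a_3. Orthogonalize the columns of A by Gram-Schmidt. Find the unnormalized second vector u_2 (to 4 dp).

u_2 = (1.1000, 2.6333, -1.2667, 0.4667)

a_1 = (-3, 1, -2, -4); ‖a_1‖ = 5.4772, so e_1 = (-0.5477, 0.1826, -0.3651, -0.7303).
e_1·a_2 = (-0.5477)·0 + 0.1826·3 + (-0.3651)·(-2) + (-0.7303)·(-1) = 2.0083.
u_2 = a_2 − 2.0083·e_1 = (1.1000, 2.6333, -1.2667, 0.4667).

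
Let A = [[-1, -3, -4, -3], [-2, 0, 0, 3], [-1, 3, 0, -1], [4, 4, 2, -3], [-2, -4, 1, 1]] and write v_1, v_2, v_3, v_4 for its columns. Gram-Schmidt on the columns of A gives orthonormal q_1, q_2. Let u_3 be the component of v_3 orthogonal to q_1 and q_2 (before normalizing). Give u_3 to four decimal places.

v_1 = (-1, -2, -1, 4, -2); ‖v_1‖ = 5.0990, so q_1 = (-0.1961, -0.3922, -0.1961, 0.7845, -0.3922).
q_1·v_2 = (-0.1961)·(-3) + (-0.3922)·0 + (-0.1961)·3 + 0.7845·4 + (-0.3922)·(-4) = 4.7068.
u_2 = v_2 − 4.7068·q_1 = (-2.0769, 1.8462, 3.9231, 0.3077, -2.1538).
‖u_2‖ = 5.2769, so q_2 = (-0.3936, 0.3499, 0.7434, 0.0583, -0.4082).
q_1·v_3 = (-0.1961)·(-4) + (-0.3922)·0 + (-0.1961)·0 + 0.7845·2 + (-0.3922)·1 = 1.9612; q_2·v_3 = (-0.3936)·(-4) + 0.3499·0 + 0.7434·0 + 0.0583·2 + (-0.4082)·1 = 1.2828.
u_3 = v_3 − 1.9612·q_1 − 1.2828·q_2 = (-3.1105, 0.3204, -0.5691, 0.3867, 2.2928).

u_3 = (-3.1105, 0.3204, -0.5691, 0.3867, 2.2928)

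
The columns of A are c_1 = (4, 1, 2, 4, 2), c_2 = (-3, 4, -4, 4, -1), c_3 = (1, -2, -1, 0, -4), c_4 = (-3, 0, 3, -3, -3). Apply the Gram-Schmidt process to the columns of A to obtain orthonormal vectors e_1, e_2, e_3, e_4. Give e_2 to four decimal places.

c_1 = (4, 1, 2, 4, 2); ‖c_1‖ = 6.4031, so e_1 = (0.6247, 0.1562, 0.3123, 0.6247, 0.3123).
e_1·c_2 = 0.6247·(-3) + 0.1562·4 + 0.3123·(-4) + 0.6247·4 + 0.3123·(-1) = -0.3123.
u_2 = c_2 + 0.3123·e_1 = (-2.8049, 4.0488, -3.9024, 4.1951, -0.9024).
‖u_2‖ = 7.6094, so e_2 = (-0.3686, 0.5321, -0.5128, 0.5513, -0.1186).

e_2 = (-0.3686, 0.5321, -0.5128, 0.5513, -0.1186)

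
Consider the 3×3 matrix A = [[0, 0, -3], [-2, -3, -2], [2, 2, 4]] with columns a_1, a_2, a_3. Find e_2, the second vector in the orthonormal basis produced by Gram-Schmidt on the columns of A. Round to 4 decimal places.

a_1 = (0, -2, 2); ‖a_1‖ = 2.8284, so e_1 = (0.0000, -0.7071, 0.7071).
e_1·a_2 = 0.0000·0 + (-0.7071)·(-3) + 0.7071·2 = 3.5355.
u_2 = a_2 − 3.5355·e_1 = (0.0000, -0.5000, -0.5000).
‖u_2‖ = 0.7071, so e_2 = (0.0000, -0.7071, -0.7071).

e_2 = (0.0000, -0.7071, -0.7071)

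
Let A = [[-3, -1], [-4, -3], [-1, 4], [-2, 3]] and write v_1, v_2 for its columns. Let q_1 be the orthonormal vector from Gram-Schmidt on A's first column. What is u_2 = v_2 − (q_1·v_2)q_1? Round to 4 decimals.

u_2 = (-0.5000, -2.3333, 4.1667, 3.3333)

v_1 = (-3, -4, -1, -2); ‖v_1‖ = 5.4772, so q_1 = (-0.5477, -0.7303, -0.1826, -0.3651).
q_1·v_2 = (-0.5477)·(-1) + (-0.7303)·(-3) + (-0.1826)·4 + (-0.3651)·3 = 0.9129.
u_2 = v_2 − 0.9129·q_1 = (-0.5000, -2.3333, 4.1667, 3.3333).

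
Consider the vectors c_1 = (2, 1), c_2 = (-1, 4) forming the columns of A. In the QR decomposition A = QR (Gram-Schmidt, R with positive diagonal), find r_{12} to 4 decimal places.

c_1 = (2, 1); ‖c_1‖ = 2.2361, so q_1 = (0.8944, 0.4472).
r_{12} = q_1·c_2 = 0.8944.

r_{12} = 0.8944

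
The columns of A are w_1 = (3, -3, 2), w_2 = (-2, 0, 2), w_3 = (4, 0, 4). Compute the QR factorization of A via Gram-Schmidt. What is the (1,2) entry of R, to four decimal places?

e_1 = w_1/‖w_1‖ = (3, -3, 2)/4.6904 = (0.6396, -0.6396, 0.4264).
r_{12} = e_1·w_2 = -0.4264.

r_{12} = -0.4264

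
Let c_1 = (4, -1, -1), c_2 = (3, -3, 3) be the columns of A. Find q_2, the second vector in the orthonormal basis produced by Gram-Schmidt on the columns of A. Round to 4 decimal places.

q_2 = (0.0765, -0.5353, 0.8412)

q_1 = c_1/‖c_1‖ = (4, -1, -1)/4.2426 = (0.9428, -0.2357, -0.2357).
r_{12} = q_1·c_2 = 2.8284.
u_2 = c_2 − 2.8284·q_1 = (0.3333, -2.3333, 3.6667).
‖u_2‖ = 4.3589, so q_2 = (0.0765, -0.5353, 0.8412).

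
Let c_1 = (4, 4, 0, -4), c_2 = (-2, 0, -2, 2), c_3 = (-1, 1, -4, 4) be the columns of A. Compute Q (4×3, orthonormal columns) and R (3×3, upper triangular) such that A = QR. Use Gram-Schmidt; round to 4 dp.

Q = [[0.5774, -0.2582, 0.7460], [0.5774, 0.5164, -0.0933], [0.0000, -0.7746, -0.0933], [-0.5774, 0.2582, 0.6528]], R = [[6.9282, -2.3094, -2.3094], [0.0000, 2.5820, 4.9058], [0.0000, 0.0000, 2.1448]]

q_1 = c_1/‖c_1‖ = (4, 4, 0, -4)/6.9282 = (0.5774, 0.5774, 0.0000, -0.5774).
r_{12} = q_1·c_2 = -2.3094.
u_2 = c_2 + 2.3094·q_1 = (-0.6667, 1.3333, -2.0000, 0.6667).
‖u_2‖ = 2.5820, so q_2 = (-0.2582, 0.5164, -0.7746, 0.2582).
r_{13} = q_1·c_3 = -2.3094; r_{23} = q_2·c_3 = 4.9058.
u_3 = c_3 + 2.3094·q_1 − 4.9058·q_2 = (1.6000, -0.2000, -0.2000, 1.4000).
‖u_3‖ = 2.1448, so q_3 = (0.7460, -0.0933, -0.0933, 0.6528).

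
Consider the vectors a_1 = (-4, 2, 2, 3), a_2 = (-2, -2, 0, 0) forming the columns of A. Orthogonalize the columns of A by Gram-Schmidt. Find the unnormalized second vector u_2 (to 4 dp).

a_1 = (-4, 2, 2, 3); ‖a_1‖ = 5.7446, so q_1 = (-0.6963, 0.3482, 0.3482, 0.5222).
q_1·a_2 = (-0.6963)·(-2) + 0.3482·(-2) + 0.3482·0 + 0.5222·0 = 0.6963.
u_2 = a_2 − 0.6963·q_1 = (-1.5152, -2.2424, -0.2424, -0.3636).

u_2 = (-1.5152, -2.2424, -0.2424, -0.3636)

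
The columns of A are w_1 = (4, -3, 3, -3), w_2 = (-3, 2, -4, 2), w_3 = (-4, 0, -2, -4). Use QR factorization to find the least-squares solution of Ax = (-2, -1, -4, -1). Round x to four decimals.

x = (1.2617, 1.8121, 0.3020)

w_1 = (4, -3, 3, -3); ‖w_1‖ = 6.5574, so e_1 = (0.6100, -0.4575, 0.4575, -0.4575).
e_1·w_2 = 0.6100·(-3) + (-0.4575)·2 + 0.4575·(-4) + (-0.4575)·2 = -5.4899.
u_2 = w_2 + 5.4899·e_1 = (0.3488, -0.5116, -1.4884, -0.5116).
‖u_2‖ = 1.6913, so e_2 = (0.2063, -0.3025, -0.8800, -0.3025).
e_1·w_3 = 0.6100·(-4) + (-0.4575)·0 + 0.4575·(-2) + (-0.4575)·(-4) = -1.5250; e_2·w_3 = 0.2063·(-4) + (-0.3025)·0 + (-0.8800)·(-2) + (-0.3025)·(-4) = 2.1451.
u_3 = w_3 + 1.5250·e_1 − 2.1451·e_2 = (-3.5122, -0.0488, 0.5854, -4.0488).
‖u_3‖ = 5.3920, so e_3 = (-0.6514, -0.0090, 0.1086, -0.7509).
Qᵀb = (-2.1350, 3.7126, 1.6284).
Back-substitute: x_3 = 1.6284/5.3920 = 0.3020.
x_2 = (3.7126 − 2.1451·0.3020)/1.6913 = 1.8121.
x_1 = (-2.1350 + 5.4899·1.8121 + 1.5250·0.3020)/6.5574 = 1.2617.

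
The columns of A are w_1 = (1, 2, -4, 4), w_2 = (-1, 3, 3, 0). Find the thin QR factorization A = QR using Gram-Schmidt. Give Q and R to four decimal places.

w_1 = (1, 2, -4, 4); ‖w_1‖ = 6.0828, so q_1 = (0.1644, 0.3288, -0.6576, 0.6576).
q_1·w_2 = 0.1644·(-1) + 0.3288·3 + (-0.6576)·3 + 0.6576·0 = -1.1508.
u_2 = w_2 + 1.1508·q_1 = (-0.8108, 3.3784, 2.2432, 0.7568).
‖u_2‖ = 4.2042, so q_2 = (-0.1929, 0.8036, 0.5336, 0.1800).

Q = [[0.1644, -0.1929], [0.3288, 0.8036], [-0.6576, 0.5336], [0.6576, 0.1800]], R = [[6.0828, -1.1508], [0.0000, 4.2042]]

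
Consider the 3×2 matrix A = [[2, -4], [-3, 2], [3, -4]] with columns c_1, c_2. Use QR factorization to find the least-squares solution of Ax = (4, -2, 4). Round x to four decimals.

c_1 = (2, -3, 3); ‖c_1‖ = 4.6904, so e_1 = (0.4264, -0.6396, 0.6396).
e_1·c_2 = 0.4264·(-4) + (-0.6396)·2 + 0.6396·(-4) = -5.5432.
u_2 = c_2 + 5.5432·e_1 = (-1.6364, -1.5455, -0.4545).
‖u_2‖ = 2.2962, so e_2 = (-0.7126, -0.6730, -0.1980).
Qᵀb = (5.5432, -2.2962).
Back-substitute: x_2 = -2.2962/2.2962 = -1.0000.
x_1 = (5.5432 + 5.5432·(-1.0000))/4.6904 = 0.0000.

x = (0.0000, -1.0000)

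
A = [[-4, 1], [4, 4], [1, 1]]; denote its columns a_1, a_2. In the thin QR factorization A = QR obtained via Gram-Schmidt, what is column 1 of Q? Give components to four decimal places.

e_1 = (-0.6963, 0.6963, 0.1741)

a_1 = (-4, 4, 1); ‖a_1‖ = 5.7446, so e_1 = (-0.6963, 0.6963, 0.1741).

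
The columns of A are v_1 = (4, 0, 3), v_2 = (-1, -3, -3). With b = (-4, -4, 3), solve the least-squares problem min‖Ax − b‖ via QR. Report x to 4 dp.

e_1 = v_1/‖v_1‖ = (4, 0, 3)/5.0000 = (0.8000, 0.0000, 0.6000).
r_{12} = e_1·v_2 = -2.6000.
u_2 = v_2 + 2.6000·e_1 = (1.0800, -3.0000, -1.4400).
‖u_2‖ = 3.4986, so e_2 = (0.3087, -0.8575, -0.4116).
Qᵀb = (-1.4000, 0.9604).
Back-substitute: x_2 = 0.9604/3.4986 = 0.2745.
x_1 = (-1.4000 + 2.6000·0.2745)/5.0000 = -0.1373.

x = (-0.1373, 0.2745)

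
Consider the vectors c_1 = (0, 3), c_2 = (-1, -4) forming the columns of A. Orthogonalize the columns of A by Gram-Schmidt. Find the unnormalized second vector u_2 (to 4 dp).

u_2 = (-1.0000, 0.0000)

q_1 = c_1/‖c_1‖ = (0, 3)/3.0000 = (0.0000, 1.0000).
r_{12} = q_1·c_2 = -4.0000.
u_2 = c_2 + 4.0000·q_1 = (-1.0000, 0.0000).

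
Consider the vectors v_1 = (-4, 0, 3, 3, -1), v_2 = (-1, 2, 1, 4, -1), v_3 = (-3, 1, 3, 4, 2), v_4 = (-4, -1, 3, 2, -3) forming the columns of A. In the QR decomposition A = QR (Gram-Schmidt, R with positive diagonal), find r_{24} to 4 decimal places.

v_1 = (-4, 0, 3, 3, -1); ‖v_1‖ = 5.9161, so e_1 = (-0.6761, 0.0000, 0.5071, 0.5071, -0.1690).
e_1·v_2 = (-0.6761)·(-1) + 0.0000·2 + 0.5071·1 + 0.5071·4 + (-0.1690)·(-1) = 3.3806.
u_2 = v_2 − 3.3806·e_1 = (1.2857, 2.0000, -0.7143, 2.2857, -0.4286).
‖u_2‖ = 3.4017, so e_2 = (0.3780, 0.5879, -0.2100, 0.6719, -0.1260).
r_{24} = e_2·v_4 = -1.0079.

r_{24} = -1.0079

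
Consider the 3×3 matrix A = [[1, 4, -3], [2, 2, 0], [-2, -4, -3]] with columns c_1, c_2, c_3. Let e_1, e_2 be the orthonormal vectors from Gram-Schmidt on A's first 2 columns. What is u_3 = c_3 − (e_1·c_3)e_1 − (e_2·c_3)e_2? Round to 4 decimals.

u_3 = (-1.7647, -1.7647, -2.6471)

e_1 = c_1/‖c_1‖ = (1, 2, -2)/3.0000 = (0.3333, 0.6667, -0.6667).
r_{12} = e_1·c_2 = 5.3333.
u_2 = c_2 − 5.3333·e_1 = (2.2222, -1.5556, -0.4444).
‖u_2‖ = 2.7487, so e_2 = (0.8085, -0.5659, -0.1617).
r_{13} = e_1·c_3 = 1.0000; r_{23} = e_2·c_3 = -1.9403.
u_3 = c_3 − 1.0000·e_1 + 1.9403·e_2 = (-1.7647, -1.7647, -2.6471).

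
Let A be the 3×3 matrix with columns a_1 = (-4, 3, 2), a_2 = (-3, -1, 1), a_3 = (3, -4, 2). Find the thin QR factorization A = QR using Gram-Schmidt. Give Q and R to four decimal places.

a_1 = (-4, 3, 2); ‖a_1‖ = 5.3852, so q_1 = (-0.7428, 0.5571, 0.3714).
q_1·a_2 = (-0.7428)·(-3) + 0.5571·(-1) + 0.3714·1 = 2.0426.
u_2 = a_2 − 2.0426·q_1 = (-1.4828, -2.1379, 0.2414).
‖u_2‖ = 2.6130, so q_2 = (-0.5675, -0.8182, 0.0924).
q_1·a_3 = (-0.7428)·3 + 0.5571·(-4) + 0.3714·2 = -3.7139; q_2·a_3 = (-0.5675)·3 + (-0.8182)·(-4) + 0.0924·2 = 1.7552.
u_3 = a_3 + 3.7139·q_1 − 1.7552·q_2 = (1.2374, -0.4949, 3.2172).
‖u_3‖ = 3.4823, so q_3 = (0.3553, -0.1421, 0.9239).

Q = [[-0.7428, -0.5675, 0.3553], [0.5571, -0.8182, -0.1421], [0.3714, 0.0924, 0.9239]], R = [[5.3852, 2.0426, -3.7139], [0.0000, 2.6130, 1.7552], [0.0000, 0.0000, 3.4823]]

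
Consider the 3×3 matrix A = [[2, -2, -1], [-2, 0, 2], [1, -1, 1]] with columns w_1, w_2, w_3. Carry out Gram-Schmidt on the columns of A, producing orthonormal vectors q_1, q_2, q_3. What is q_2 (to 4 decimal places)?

q_2 = (-0.5963, -0.7454, -0.2981)

q_1 = w_1/‖w_1‖ = (2, -2, 1)/3.0000 = (0.6667, -0.6667, 0.3333).
r_{12} = q_1·w_2 = -1.6667.
u_2 = w_2 + 1.6667·q_1 = (-0.8889, -1.1111, -0.4444).
‖u_2‖ = 1.4907, so q_2 = (-0.5963, -0.7454, -0.2981).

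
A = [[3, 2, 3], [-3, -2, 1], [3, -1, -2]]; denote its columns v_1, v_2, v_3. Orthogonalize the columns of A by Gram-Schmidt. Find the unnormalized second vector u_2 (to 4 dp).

u_2 = (1.0000, -1.0000, -2.0000)

e_1 = v_1/‖v_1‖ = (3, -3, 3)/5.1962 = (0.5774, -0.5774, 0.5774).
r_{12} = e_1·v_2 = 1.7321.
u_2 = v_2 − 1.7321·e_1 = (1.0000, -1.0000, -2.0000).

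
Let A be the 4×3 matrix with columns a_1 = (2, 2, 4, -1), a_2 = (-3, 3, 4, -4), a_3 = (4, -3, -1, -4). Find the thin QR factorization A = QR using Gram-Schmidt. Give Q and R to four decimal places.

Q = [[0.4000, -0.7889, 0.3876], [0.4000, 0.2401, -0.4387], [0.8000, 0.1372, -0.1725], [-0.2000, -0.5488, -0.7922]], R = [[5.0000, 4.0000, 0.4000], [0.0000, 5.8310, -1.8179], [0.0000, 0.0000, 6.2077]]

a_1 = (2, 2, 4, -1); ‖a_1‖ = 5.0000, so q_1 = (0.4000, 0.4000, 0.8000, -0.2000).
q_1·a_2 = 0.4000·(-3) + 0.4000·3 + 0.8000·4 + (-0.2000)·(-4) = 4.0000.
u_2 = a_2 − 4.0000·q_1 = (-4.6000, 1.4000, 0.8000, -3.2000).
‖u_2‖ = 5.8310, so q_2 = (-0.7889, 0.2401, 0.1372, -0.5488).
q_1·a_3 = 0.4000·4 + 0.4000·(-3) + 0.8000·(-1) + (-0.2000)·(-4) = 0.4000; q_2·a_3 = (-0.7889)·4 + 0.2401·(-3) + 0.1372·(-1) + (-0.5488)·(-4) = -1.8179.
u_3 = a_3 − 0.4000·q_1 + 1.8179·q_2 = (2.4059, -2.7235, -1.0706, -4.9176).
‖u_3‖ = 6.2077, so q_3 = (0.3876, -0.4387, -0.1725, -0.7922).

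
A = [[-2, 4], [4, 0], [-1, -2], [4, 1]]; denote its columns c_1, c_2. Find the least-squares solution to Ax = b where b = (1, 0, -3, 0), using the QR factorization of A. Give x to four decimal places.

e_1 = c_1/‖c_1‖ = (-2, 4, -1, 4)/6.0828 = (-0.3288, 0.6576, -0.1644, 0.6576).
r_{12} = e_1·c_2 = -0.3288.
u_2 = c_2 + 0.3288·e_1 = (3.8919, 0.2162, -2.0541, 1.2162).
‖u_2‖ = 4.5708, so e_2 = (0.8515, 0.0473, -0.4494, 0.2661).
Qᵀb = (0.1644, 2.1996).
Back-substitute: x_2 = 2.1996/4.5708 = 0.4812.
x_1 = (0.1644 + 0.3288·0.4812)/6.0828 = 0.0530.

x = (0.0530, 0.4812)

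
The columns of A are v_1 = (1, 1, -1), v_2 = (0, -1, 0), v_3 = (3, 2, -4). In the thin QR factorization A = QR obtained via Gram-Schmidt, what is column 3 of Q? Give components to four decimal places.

q_3 = (-0.7071, 0.0000, -0.7071)

v_1 = (1, 1, -1); ‖v_1‖ = 1.7321, so q_1 = (0.5774, 0.5774, -0.5774).
q_1·v_2 = 0.5774·0 + 0.5774·(-1) + (-0.5774)·0 = -0.5774.
u_2 = v_2 + 0.5774·q_1 = (0.3333, -0.6667, -0.3333).
‖u_2‖ = 0.8165, so q_2 = (0.4082, -0.8165, -0.4082).
q_1·v_3 = 0.5774·3 + 0.5774·2 + (-0.5774)·(-4) = 5.1962; q_2·v_3 = 0.4082·3 + (-0.8165)·2 + (-0.4082)·(-4) = 1.2247.
u_3 = v_3 − 5.1962·q_1 − 1.2247·q_2 = (-0.5000, 0.0000, -0.5000).
‖u_3‖ = 0.7071, so q_3 = (-0.7071, 0.0000, -0.7071).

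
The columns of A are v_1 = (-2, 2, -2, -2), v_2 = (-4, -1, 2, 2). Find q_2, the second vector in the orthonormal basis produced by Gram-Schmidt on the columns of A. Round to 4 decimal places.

q_2 = (-0.8543, -0.1508, 0.3518, 0.3518)

v_1 = (-2, 2, -2, -2); ‖v_1‖ = 4.0000, so q_1 = (-0.5000, 0.5000, -0.5000, -0.5000).
q_1·v_2 = (-0.5000)·(-4) + 0.5000·(-1) + (-0.5000)·2 + (-0.5000)·2 = -0.5000.
u_2 = v_2 + 0.5000·q_1 = (-4.2500, -0.7500, 1.7500, 1.7500).
‖u_2‖ = 4.9749, so q_2 = (-0.8543, -0.1508, 0.3518, 0.3518).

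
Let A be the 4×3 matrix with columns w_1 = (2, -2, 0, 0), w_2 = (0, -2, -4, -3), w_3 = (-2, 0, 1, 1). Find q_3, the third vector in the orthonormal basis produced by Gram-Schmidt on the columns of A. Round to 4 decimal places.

q_1 = w_1/‖w_1‖ = (2, -2, 0, 0)/2.8284 = (0.7071, -0.7071, 0.0000, 0.0000).
r_{12} = q_1·w_2 = 1.4142.
u_2 = w_2 − 1.4142·q_1 = (-1.0000, -1.0000, -4.0000, -3.0000).
‖u_2‖ = 5.1962, so q_2 = (-0.1925, -0.1925, -0.7698, -0.5774).
r_{13} = q_1·w_3 = -1.4142; r_{23} = q_2·w_3 = -0.9623.
u_3 = w_3 + 1.4142·q_1 + 0.9623·q_2 = (-1.1852, -1.1852, 0.2593, 0.4444).
‖u_3‖ = 1.7533, so q_3 = (-0.6760, -0.6760, 0.1479, 0.2535).

q_3 = (-0.6760, -0.6760, 0.1479, 0.2535)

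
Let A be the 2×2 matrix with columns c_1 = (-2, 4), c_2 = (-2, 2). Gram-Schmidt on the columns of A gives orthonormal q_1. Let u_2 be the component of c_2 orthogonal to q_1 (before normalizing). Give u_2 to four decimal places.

q_1 = c_1/‖c_1‖ = (-2, 4)/4.4721 = (-0.4472, 0.8944).
r_{12} = q_1·c_2 = 2.6833.
u_2 = c_2 − 2.6833·q_1 = (-0.8000, -0.4000).

u_2 = (-0.8000, -0.4000)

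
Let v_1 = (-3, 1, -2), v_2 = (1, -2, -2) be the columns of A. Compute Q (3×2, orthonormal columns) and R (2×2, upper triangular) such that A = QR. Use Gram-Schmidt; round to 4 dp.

v_1 = (-3, 1, -2); ‖v_1‖ = 3.7417, so q_1 = (-0.8018, 0.2673, -0.5345).
q_1·v_2 = (-0.8018)·1 + 0.2673·(-2) + (-0.5345)·(-2) = -0.2673.
u_2 = v_2 + 0.2673·q_1 = (0.7857, -1.9286, -2.1429).
‖u_2‖ = 2.9881, so q_2 = (0.2630, -0.6454, -0.7171).

Q = [[-0.8018, 0.2630], [0.2673, -0.6454], [-0.5345, -0.7171]], R = [[3.7417, -0.2673], [0.0000, 2.9881]]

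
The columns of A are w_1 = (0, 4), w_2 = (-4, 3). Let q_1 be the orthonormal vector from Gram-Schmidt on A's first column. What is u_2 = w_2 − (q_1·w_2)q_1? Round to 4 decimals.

u_2 = (-4.0000, 0.0000)

w_1 = (0, 4); ‖w_1‖ = 4.0000, so q_1 = (0.0000, 1.0000).
q_1·w_2 = 0.0000·(-4) + 1.0000·3 = 3.0000.
u_2 = w_2 − 3.0000·q_1 = (-4.0000, 0.0000).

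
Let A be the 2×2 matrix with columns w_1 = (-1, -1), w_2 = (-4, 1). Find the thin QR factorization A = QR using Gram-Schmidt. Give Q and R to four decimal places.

w_1 = (-1, -1); ‖w_1‖ = 1.4142, so q_1 = (-0.7071, -0.7071).
q_1·w_2 = (-0.7071)·(-4) + (-0.7071)·1 = 2.1213.
u_2 = w_2 − 2.1213·q_1 = (-2.5000, 2.5000).
‖u_2‖ = 3.5355, so q_2 = (-0.7071, 0.7071).

Q = [[-0.7071, -0.7071], [-0.7071, 0.7071]], R = [[1.4142, 2.1213], [0.0000, 3.5355]]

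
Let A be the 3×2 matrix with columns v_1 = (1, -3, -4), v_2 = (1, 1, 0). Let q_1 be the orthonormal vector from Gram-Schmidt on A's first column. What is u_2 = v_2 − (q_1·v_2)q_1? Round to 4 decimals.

u_2 = (1.0769, 0.7692, -0.3077)

v_1 = (1, -3, -4); ‖v_1‖ = 5.0990, so q_1 = (0.1961, -0.5883, -0.7845).
q_1·v_2 = 0.1961·1 + (-0.5883)·1 + (-0.7845)·0 = -0.3922.
u_2 = v_2 + 0.3922·q_1 = (1.0769, 0.7692, -0.3077).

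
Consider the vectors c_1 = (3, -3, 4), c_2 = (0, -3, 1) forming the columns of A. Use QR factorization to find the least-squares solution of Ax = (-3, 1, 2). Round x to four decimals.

x = (-0.1579, 0.1053)

c_1 = (3, -3, 4); ‖c_1‖ = 5.8310, so e_1 = (0.5145, -0.5145, 0.6860).
e_1·c_2 = 0.5145·0 + (-0.5145)·(-3) + 0.6860·1 = 2.2295.
u_2 = c_2 − 2.2295·e_1 = (-1.1471, -1.8529, -0.5294).
‖u_2‖ = 2.2426, so e_2 = (-0.5115, -0.8262, -0.2361).
Qᵀb = (-0.6860, 0.2361).
Back-substitute: x_2 = 0.2361/2.2426 = 0.1053.
x_1 = (-0.6860 − 2.2295·0.1053)/5.8310 = -0.1579.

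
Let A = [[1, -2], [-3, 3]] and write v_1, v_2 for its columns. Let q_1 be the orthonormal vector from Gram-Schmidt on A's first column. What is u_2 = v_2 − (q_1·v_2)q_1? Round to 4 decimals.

q_1 = v_1/‖v_1‖ = (1, -3)/3.1623 = (0.3162, -0.9487).
r_{12} = q_1·v_2 = -3.4785.
u_2 = v_2 + 3.4785·q_1 = (-0.9000, -0.3000).

u_2 = (-0.9000, -0.3000)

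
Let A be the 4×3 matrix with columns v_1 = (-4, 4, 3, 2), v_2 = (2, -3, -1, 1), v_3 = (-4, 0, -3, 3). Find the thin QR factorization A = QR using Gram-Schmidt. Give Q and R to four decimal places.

q_1 = v_1/‖v_1‖ = (-4, 4, 3, 2)/6.7082 = (-0.5963, 0.5963, 0.4472, 0.2981).
r_{12} = q_1·v_2 = -3.1305.
u_2 = v_2 + 3.1305·q_1 = (0.1333, -1.1333, 0.4000, 1.9333).
‖u_2‖ = 2.2804, so q_2 = (0.0585, -0.4970, 0.1754, 0.8478).
r_{13} = q_1·v_3 = 1.9379; r_{23} = q_2·v_3 = 1.7834.
u_3 = v_3 − 1.9379·q_1 − 1.7834·q_2 = (-2.9487, -0.2692, -4.1795, 0.9103).
‖u_3‖ = 5.2023, so q_3 = (-0.5668, -0.0518, -0.8034, 0.1750).

Q = [[-0.5963, 0.0585, -0.5668], [0.5963, -0.4970, -0.0518], [0.4472, 0.1754, -0.8034], [0.2981, 0.8478, 0.1750]], R = [[6.7082, -3.1305, 1.9379], [0.0000, 2.2804, 1.7834], [0.0000, 0.0000, 5.2023]]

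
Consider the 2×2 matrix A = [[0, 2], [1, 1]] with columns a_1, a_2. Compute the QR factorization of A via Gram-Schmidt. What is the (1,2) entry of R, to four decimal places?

r_{12} = 1.0000

q_1 = a_1/‖a_1‖ = (0, 1)/1.0000 = (0.0000, 1.0000).
r_{12} = q_1·a_2 = 1.0000.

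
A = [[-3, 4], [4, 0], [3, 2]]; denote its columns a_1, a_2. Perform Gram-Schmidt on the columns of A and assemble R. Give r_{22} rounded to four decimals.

r_{22} = 4.3521

e_1 = a_1/‖a_1‖ = (-3, 4, 3)/5.8310 = (-0.5145, 0.6860, 0.5145).
r_{12} = e_1·a_2 = -1.0290.
u_2 = a_2 + 1.0290·e_1 = (3.4706, 0.7059, 2.5294).
r_{22} = ‖u_2‖ = 4.3521.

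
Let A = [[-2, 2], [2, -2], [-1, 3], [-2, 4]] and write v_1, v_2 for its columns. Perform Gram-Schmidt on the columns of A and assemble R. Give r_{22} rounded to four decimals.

r_{22} = 2.2871

e_1 = v_1/‖v_1‖ = (-2, 2, -1, -2)/3.6056 = (-0.5547, 0.5547, -0.2774, -0.5547).
r_{12} = e_1·v_2 = -5.2697.
u_2 = v_2 + 5.2697·e_1 = (-0.9231, 0.9231, 1.5385, 1.0769).
r_{22} = ‖u_2‖ = 2.2871.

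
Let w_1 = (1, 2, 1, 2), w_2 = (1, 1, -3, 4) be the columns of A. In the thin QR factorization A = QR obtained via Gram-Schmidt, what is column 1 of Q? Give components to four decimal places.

e_1 = (0.3162, 0.6325, 0.3162, 0.6325)

w_1 = (1, 2, 1, 2); ‖w_1‖ = 3.1623, so e_1 = (0.3162, 0.6325, 0.3162, 0.6325).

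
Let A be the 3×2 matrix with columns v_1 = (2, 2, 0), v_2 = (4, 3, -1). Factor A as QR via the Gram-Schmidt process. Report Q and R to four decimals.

q_1 = v_1/‖v_1‖ = (2, 2, 0)/2.8284 = (0.7071, 0.7071, 0.0000).
r_{12} = q_1·v_2 = 4.9497.
u_2 = v_2 − 4.9497·q_1 = (0.5000, -0.5000, -1.0000).
‖u_2‖ = 1.2247, so q_2 = (0.4082, -0.4082, -0.8165).

Q = [[0.7071, 0.4082], [0.7071, -0.4082], [0.0000, -0.8165]], R = [[2.8284, 4.9497], [0.0000, 1.2247]]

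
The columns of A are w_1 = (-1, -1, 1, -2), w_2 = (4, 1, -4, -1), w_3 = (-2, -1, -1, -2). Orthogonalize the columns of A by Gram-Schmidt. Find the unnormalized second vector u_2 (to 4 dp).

u_2 = (3.0000, 0.0000, -3.0000, -3.0000)

q_1 = w_1/‖w_1‖ = (-1, -1, 1, -2)/2.6458 = (-0.3780, -0.3780, 0.3780, -0.7559).
r_{12} = q_1·w_2 = -2.6458.
u_2 = w_2 + 2.6458·q_1 = (3.0000, 0.0000, -3.0000, -3.0000).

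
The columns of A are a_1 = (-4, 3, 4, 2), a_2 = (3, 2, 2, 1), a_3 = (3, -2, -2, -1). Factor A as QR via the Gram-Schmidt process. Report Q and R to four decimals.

Q = [[-0.5963, 0.7988, 0.0794], [0.4472, 0.4126, -0.7936], [0.5963, 0.3915, 0.5396], [0.2981, 0.1957, 0.2698]], R = [[6.7082, 0.5963, -4.1740], [0.0000, 4.2005, 0.5925], [0.0000, 0.0000, 0.4761]]

a_1 = (-4, 3, 4, 2); ‖a_1‖ = 6.7082, so e_1 = (-0.5963, 0.4472, 0.5963, 0.2981).
e_1·a_2 = (-0.5963)·3 + 0.4472·2 + 0.5963·2 + 0.2981·1 = 0.5963.
u_2 = a_2 − 0.5963·e_1 = (3.3556, 1.7333, 1.6444, 0.8222).
‖u_2‖ = 4.2005, so e_2 = (0.7988, 0.4126, 0.3915, 0.1957).
e_1·a_3 = (-0.5963)·3 + 0.4472·(-2) + 0.5963·(-2) + 0.2981·(-1) = -4.1740; e_2·a_3 = 0.7988·3 + 0.4126·(-2) + 0.3915·(-2) + 0.1957·(-1) = 0.5925.
u_3 = a_3 + 4.1740·e_1 − 0.5925·e_2 = (0.0378, -0.3778, 0.2569, 0.1285).
‖u_3‖ = 0.4761, so e_3 = (0.0794, -0.7936, 0.5396, 0.2698).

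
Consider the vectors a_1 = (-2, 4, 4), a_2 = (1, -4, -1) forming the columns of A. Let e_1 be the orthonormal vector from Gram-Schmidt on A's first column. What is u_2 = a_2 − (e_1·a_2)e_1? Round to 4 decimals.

e_1 = a_1/‖a_1‖ = (-2, 4, 4)/6.0000 = (-0.3333, 0.6667, 0.6667).
r_{12} = e_1·a_2 = -3.6667.
u_2 = a_2 + 3.6667·e_1 = (-0.2222, -1.5556, 1.4444).

u_2 = (-0.2222, -1.5556, 1.4444)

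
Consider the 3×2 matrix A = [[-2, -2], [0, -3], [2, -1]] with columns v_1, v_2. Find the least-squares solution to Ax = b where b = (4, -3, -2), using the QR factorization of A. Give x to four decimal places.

x = (-1.6111, 0.4444)

q_1 = v_1/‖v_1‖ = (-2, 0, 2)/2.8284 = (-0.7071, 0.0000, 0.7071).
r_{12} = q_1·v_2 = 0.7071.
u_2 = v_2 − 0.7071·q_1 = (-1.5000, -3.0000, -1.5000).
‖u_2‖ = 3.6742, so q_2 = (-0.4082, -0.8165, -0.4082).
Qᵀb = (-4.2426, 1.6330).
Back-substitute: x_2 = 1.6330/3.6742 = 0.4444.
x_1 = (-4.2426 − 0.7071·0.4444)/2.8284 = -1.6111.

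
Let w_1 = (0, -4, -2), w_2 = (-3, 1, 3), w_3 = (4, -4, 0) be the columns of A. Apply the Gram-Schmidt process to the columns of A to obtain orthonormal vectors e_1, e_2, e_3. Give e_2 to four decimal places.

e_2 = (-0.8018, -0.2673, 0.5345)

w_1 = (0, -4, -2); ‖w_1‖ = 4.4721, so e_1 = (0.0000, -0.8944, -0.4472).
e_1·w_2 = 0.0000·(-3) + (-0.8944)·1 + (-0.4472)·3 = -2.2361.
u_2 = w_2 + 2.2361·e_1 = (-3.0000, -1.0000, 2.0000).
‖u_2‖ = 3.7417, so e_2 = (-0.8018, -0.2673, 0.5345).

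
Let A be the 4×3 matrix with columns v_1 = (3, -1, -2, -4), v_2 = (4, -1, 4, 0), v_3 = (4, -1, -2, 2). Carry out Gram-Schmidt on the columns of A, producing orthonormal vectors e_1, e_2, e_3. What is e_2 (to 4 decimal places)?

e_2 = (0.6171, -0.1469, 0.7640, 0.1175)

v_1 = (3, -1, -2, -4); ‖v_1‖ = 5.4772, so e_1 = (0.5477, -0.1826, -0.3651, -0.7303).
e_1·v_2 = 0.5477·4 + (-0.1826)·(-1) + (-0.3651)·4 + (-0.7303)·0 = 0.9129.
u_2 = v_2 − 0.9129·e_1 = (3.5000, -0.8333, 4.3333, 0.6667).
‖u_2‖ = 5.6716, so e_2 = (0.6171, -0.1469, 0.7640, 0.1175).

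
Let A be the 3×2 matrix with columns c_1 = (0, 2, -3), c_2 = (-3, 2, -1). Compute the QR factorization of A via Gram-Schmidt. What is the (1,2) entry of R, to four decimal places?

r_{12} = 1.9415

q_1 = c_1/‖c_1‖ = (0, 2, -3)/3.6056 = (0.0000, 0.5547, -0.8321).
r_{12} = q_1·c_2 = 1.9415.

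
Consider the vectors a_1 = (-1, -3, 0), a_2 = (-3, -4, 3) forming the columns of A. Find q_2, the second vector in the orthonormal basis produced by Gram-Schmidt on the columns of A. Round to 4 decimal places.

q_2 = (-0.4423, 0.1474, 0.8847)

q_1 = a_1/‖a_1‖ = (-1, -3, 0)/3.1623 = (-0.3162, -0.9487, 0.0000).
r_{12} = q_1·a_2 = 4.7434.
u_2 = a_2 − 4.7434·q_1 = (-1.5000, 0.5000, 3.0000).
‖u_2‖ = 3.3912, so q_2 = (-0.4423, 0.1474, 0.8847).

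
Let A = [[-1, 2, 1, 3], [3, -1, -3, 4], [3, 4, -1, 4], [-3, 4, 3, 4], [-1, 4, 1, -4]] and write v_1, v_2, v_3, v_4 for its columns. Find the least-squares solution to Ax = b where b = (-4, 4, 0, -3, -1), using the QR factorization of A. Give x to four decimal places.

v_1 = (-1, 3, 3, -3, -1); ‖v_1‖ = 5.3852, so e_1 = (-0.1857, 0.5571, 0.5571, -0.5571, -0.1857).
e_1·v_2 = (-0.1857)·2 + 0.5571·(-1) + 0.5571·4 + (-0.5571)·4 + (-0.1857)·4 = -1.6713.
u_2 = v_2 + 1.6713·e_1 = (1.6897, -0.0690, 4.9310, 3.0690, 3.6897).
‖u_2‖ = 7.0857, so e_2 = (0.2385, -0.0097, 0.6959, 0.4331, 0.5207).
e_1·v_3 = (-0.1857)·1 + 0.5571·(-3) + 0.5571·(-1) + (-0.5571)·3 + (-0.1857)·1 = -4.2710; e_2·v_3 = 0.2385·1 + (-0.0097)·(-3) + 0.6959·(-1) + 0.4331·3 + 0.5207·1 = 1.3918.
u_3 = v_3 + 4.2710·e_1 − 1.3918·e_2 = (-0.1250, -0.6071, 0.4107, 0.0179, -0.5179).
‖u_3‖ = 0.9063, so e_3 = (-0.1379, -0.6699, 0.4532, 0.0197, -0.5714).
e_1·v_4 = (-0.1857)·3 + 0.5571·4 + 0.5571·4 + (-0.5571)·4 + (-0.1857)·(-4) = 2.4140; e_2·v_4 = 0.2385·3 + (-0.0097)·4 + 0.6959·4 + 0.4331·4 + 0.5207·(-4) = 3.1097; e_3·v_4 = (-0.1379)·3 + (-0.6699)·4 + 0.4532·4 + 0.0197·4 + (-0.5714)·(-4) = 1.0837.
u_4 = v_4 − 2.4140·e_1 − 3.1097·e_2 − 1.0837·e_3 = (2.8562, 3.4114, 0.0000, 3.9766, -4.5518).
‖u_4‖ = 7.5052, so e_4 = (0.3806, 0.4545, 0.0000, 0.5298, -0.6065).
Qᵀb = (4.8281, -2.8129, -1.6156, -0.6872).
Back-substitute: x_4 = -0.6872/7.5052 = -0.0916.
x_3 = (-1.6156 − 1.0837·(-0.0916))/0.9063 = -1.6731.
x_2 = (-2.8129 − 1.3918·(-1.6731) − 3.1097·(-0.0916))/7.0857 = -0.0281.
x_1 = (4.8281 + 1.6713·(-0.0281) + 4.2710·(-1.6731) − 2.4140·(-0.0916))/5.3852 = -0.3981.

x = (-0.3981, -0.0281, -1.6731, -0.0916)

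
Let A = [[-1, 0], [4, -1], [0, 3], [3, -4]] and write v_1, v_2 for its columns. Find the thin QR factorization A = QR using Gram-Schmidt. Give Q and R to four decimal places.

Q = [[-0.1961, -0.1531], [0.7845, 0.3636], [0.0000, 0.7464], [0.5883, -0.5359]], R = [[5.0990, -3.1379], [0.0000, 4.0192]]

e_1 = v_1/‖v_1‖ = (-1, 4, 0, 3)/5.0990 = (-0.1961, 0.7845, 0.0000, 0.5883).
r_{12} = e_1·v_2 = -3.1379.
u_2 = v_2 + 3.1379·e_1 = (-0.6154, 1.4615, 3.0000, -2.1538).
‖u_2‖ = 4.0192, so e_2 = (-0.1531, 0.3636, 0.7464, -0.5359).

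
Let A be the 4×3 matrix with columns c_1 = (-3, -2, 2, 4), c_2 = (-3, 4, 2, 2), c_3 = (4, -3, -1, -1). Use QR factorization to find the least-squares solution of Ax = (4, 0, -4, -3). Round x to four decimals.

x = (-0.7785, -0.4329, 0.0569)

c_1 = (-3, -2, 2, 4); ‖c_1‖ = 5.7446, so e_1 = (-0.5222, -0.3482, 0.3482, 0.6963).
e_1·c_2 = (-0.5222)·(-3) + (-0.3482)·4 + 0.3482·2 + 0.6963·2 = 2.2630.
u_2 = c_2 − 2.2630·e_1 = (-1.8182, 4.7879, 1.2121, 0.4242).
‖u_2‖ = 5.2800, so e_2 = (-0.3444, 0.9068, 0.2296, 0.0803).
e_1·c_3 = (-0.5222)·4 + (-0.3482)·(-3) + 0.3482·(-1) + 0.6963·(-1) = -2.0889; e_2·c_3 = (-0.3444)·4 + 0.9068·(-3) + 0.2296·(-1) + 0.0803·(-1) = -4.4077.
u_3 = c_3 + 2.0889·e_1 + 4.4077·e_2 = (1.3913, 0.2696, 0.7391, 0.8087).
‖u_3‖ = 1.7913, so e_3 = (0.7767, 0.1505, 0.4126, 0.4515).
Qᵀb = (-5.5705, -2.5367, 0.1019).
Back-substitute: x_3 = 0.1019/1.7913 = 0.0569.
x_2 = (-2.5367 + 4.4077·0.0569)/5.2800 = -0.4329.
x_1 = (-5.5705 − 2.2630·(-0.4329) + 2.0889·0.0569)/5.7446 = -0.7785.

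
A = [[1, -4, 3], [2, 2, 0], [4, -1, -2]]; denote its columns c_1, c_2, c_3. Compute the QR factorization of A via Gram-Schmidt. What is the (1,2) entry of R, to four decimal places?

c_1 = (1, 2, 4); ‖c_1‖ = 4.5826, so e_1 = (0.2182, 0.4364, 0.8729).
r_{12} = e_1·c_2 = -0.8729.

r_{12} = -0.8729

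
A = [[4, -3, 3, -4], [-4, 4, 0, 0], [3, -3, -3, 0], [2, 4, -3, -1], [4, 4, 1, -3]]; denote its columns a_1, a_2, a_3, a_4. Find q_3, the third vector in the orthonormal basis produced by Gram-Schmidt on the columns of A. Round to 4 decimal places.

a_1 = (4, -4, 3, 2, 4); ‖a_1‖ = 7.8102, so q_1 = (0.5121, -0.5121, 0.3841, 0.2561, 0.5121).
q_1·a_2 = 0.5121·(-3) + (-0.5121)·4 + 0.3841·(-3) + 0.2561·4 + 0.5121·4 = -1.6645.
u_2 = a_2 + 1.6645·q_1 = (-2.1475, 3.1475, -2.3607, 4.4262, 4.8525).
‖u_2‖ = 7.9517, so q_2 = (-0.2701, 0.3958, -0.2969, 0.5566, 0.6102).
q_1·a_3 = 0.5121·3 + (-0.5121)·0 + 0.3841·(-3) + 0.2561·(-3) + 0.5121·1 = 0.1280; q_2·a_3 = (-0.2701)·3 + 0.3958·0 + (-0.2969)·(-3) + 0.5566·(-3) + 0.6102·1 = -0.9793.
u_3 = a_3 − 0.1280·q_1 + 0.9793·q_2 = (2.6700, 0.4532, -3.3399, -2.4877, 1.5320).
‖u_3‖ = 5.1985, so q_3 = (0.5136, 0.0872, -0.6425, -0.4785, 0.2947).

q_3 = (0.5136, 0.0872, -0.6425, -0.4785, 0.2947)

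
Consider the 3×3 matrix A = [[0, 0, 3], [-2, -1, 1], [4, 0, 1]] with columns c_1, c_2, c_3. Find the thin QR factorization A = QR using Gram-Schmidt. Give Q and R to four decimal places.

c_1 = (0, -2, 4); ‖c_1‖ = 4.4721, so q_1 = (0.0000, -0.4472, 0.8944).
q_1·c_2 = 0.0000·0 + (-0.4472)·(-1) + 0.8944·0 = 0.4472.
u_2 = c_2 − 0.4472·q_1 = (0.0000, -0.8000, -0.4000).
‖u_2‖ = 0.8944, so q_2 = (0.0000, -0.8944, -0.4472).
q_1·c_3 = 0.0000·3 + (-0.4472)·1 + 0.8944·1 = 0.4472; q_2·c_3 = 0.0000·3 + (-0.8944)·1 + (-0.4472)·1 = -1.3416.
u_3 = c_3 − 0.4472·q_1 + 1.3416·q_2 = (3.0000, 0.0000, 0.0000).
‖u_3‖ = 3.0000, so q_3 = (1.0000, 0.0000, 0.0000).

Q = [[0.0000, 0.0000, 1.0000], [-0.4472, -0.8944, 0.0000], [0.8944, -0.4472, 0.0000]], R = [[4.4721, 0.4472, 0.4472], [0.0000, 0.8944, -1.3416], [0.0000, 0.0000, 3.0000]]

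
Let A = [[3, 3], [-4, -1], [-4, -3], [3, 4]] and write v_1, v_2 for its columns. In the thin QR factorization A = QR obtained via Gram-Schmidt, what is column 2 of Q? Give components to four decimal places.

e_2 = (0.2826, 0.7100, -0.0145, 0.6448)

e_1 = v_1/‖v_1‖ = (3, -4, -4, 3)/7.0711 = (0.4243, -0.5657, -0.5657, 0.4243).
r_{12} = e_1·v_2 = 5.2326.
u_2 = v_2 − 5.2326·e_1 = (0.7800, 1.9600, -0.0400, 1.7800).
‖u_2‖ = 2.7604, so e_2 = (0.2826, 0.7100, -0.0145, 0.6448).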